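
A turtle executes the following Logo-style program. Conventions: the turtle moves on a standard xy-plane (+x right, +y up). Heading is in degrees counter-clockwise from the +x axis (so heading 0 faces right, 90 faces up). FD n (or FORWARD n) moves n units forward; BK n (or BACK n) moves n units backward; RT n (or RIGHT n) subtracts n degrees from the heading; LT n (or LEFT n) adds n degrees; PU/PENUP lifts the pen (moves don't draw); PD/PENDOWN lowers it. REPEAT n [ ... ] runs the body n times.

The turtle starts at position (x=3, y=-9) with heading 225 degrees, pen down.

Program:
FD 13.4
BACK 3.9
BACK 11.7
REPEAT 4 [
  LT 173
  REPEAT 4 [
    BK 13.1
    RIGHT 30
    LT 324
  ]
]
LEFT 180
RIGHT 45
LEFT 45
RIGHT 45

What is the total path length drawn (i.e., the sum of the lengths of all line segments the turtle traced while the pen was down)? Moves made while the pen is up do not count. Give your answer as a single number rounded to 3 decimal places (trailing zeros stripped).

Executing turtle program step by step:
Start: pos=(3,-9), heading=225, pen down
FD 13.4: (3,-9) -> (-6.475,-18.475) [heading=225, draw]
BK 3.9: (-6.475,-18.475) -> (-3.718,-15.718) [heading=225, draw]
BK 11.7: (-3.718,-15.718) -> (4.556,-7.444) [heading=225, draw]
REPEAT 4 [
  -- iteration 1/4 --
  LT 173: heading 225 -> 38
  REPEAT 4 [
    -- iteration 1/4 --
    BK 13.1: (4.556,-7.444) -> (-5.767,-15.51) [heading=38, draw]
    RT 30: heading 38 -> 8
    LT 324: heading 8 -> 332
    -- iteration 2/4 --
    BK 13.1: (-5.767,-15.51) -> (-17.334,-9.359) [heading=332, draw]
    RT 30: heading 332 -> 302
    LT 324: heading 302 -> 266
    -- iteration 3/4 --
    BK 13.1: (-17.334,-9.359) -> (-16.42,3.709) [heading=266, draw]
    RT 30: heading 266 -> 236
    LT 324: heading 236 -> 200
    -- iteration 4/4 --
    BK 13.1: (-16.42,3.709) -> (-4.11,8.189) [heading=200, draw]
    RT 30: heading 200 -> 170
    LT 324: heading 170 -> 134
  ]
  -- iteration 2/4 --
  LT 173: heading 134 -> 307
  REPEAT 4 [
    -- iteration 1/4 --
    BK 13.1: (-4.11,8.189) -> (-11.994,18.651) [heading=307, draw]
    RT 30: heading 307 -> 277
    LT 324: heading 277 -> 241
    -- iteration 2/4 --
    BK 13.1: (-11.994,18.651) -> (-5.643,30.109) [heading=241, draw]
    RT 30: heading 241 -> 211
    LT 324: heading 211 -> 175
    -- iteration 3/4 --
    BK 13.1: (-5.643,30.109) -> (7.407,28.967) [heading=175, draw]
    RT 30: heading 175 -> 145
    LT 324: heading 145 -> 109
    -- iteration 4/4 --
    BK 13.1: (7.407,28.967) -> (11.672,16.581) [heading=109, draw]
    RT 30: heading 109 -> 79
    LT 324: heading 79 -> 43
  ]
  -- iteration 3/4 --
  LT 173: heading 43 -> 216
  REPEAT 4 [
    -- iteration 1/4 --
    BK 13.1: (11.672,16.581) -> (22.27,24.281) [heading=216, draw]
    RT 30: heading 216 -> 186
    LT 324: heading 186 -> 150
    -- iteration 2/4 --
    BK 13.1: (22.27,24.281) -> (33.615,17.731) [heading=150, draw]
    RT 30: heading 150 -> 120
    LT 324: heading 120 -> 84
    -- iteration 3/4 --
    BK 13.1: (33.615,17.731) -> (32.246,4.702) [heading=84, draw]
    RT 30: heading 84 -> 54
    LT 324: heading 54 -> 18
    -- iteration 4/4 --
    BK 13.1: (32.246,4.702) -> (19.787,0.654) [heading=18, draw]
    RT 30: heading 18 -> 348
    LT 324: heading 348 -> 312
  ]
  -- iteration 4/4 --
  LT 173: heading 312 -> 125
  REPEAT 4 [
    -- iteration 1/4 --
    BK 13.1: (19.787,0.654) -> (27.301,-10.077) [heading=125, draw]
    RT 30: heading 125 -> 95
    LT 324: heading 95 -> 59
    -- iteration 2/4 --
    BK 13.1: (27.301,-10.077) -> (20.554,-21.305) [heading=59, draw]
    RT 30: heading 59 -> 29
    LT 324: heading 29 -> 353
    -- iteration 3/4 --
    BK 13.1: (20.554,-21.305) -> (7.552,-19.709) [heading=353, draw]
    RT 30: heading 353 -> 323
    LT 324: heading 323 -> 287
    -- iteration 4/4 --
    BK 13.1: (7.552,-19.709) -> (3.722,-7.181) [heading=287, draw]
    RT 30: heading 287 -> 257
    LT 324: heading 257 -> 221
  ]
]
LT 180: heading 221 -> 41
RT 45: heading 41 -> 356
LT 45: heading 356 -> 41
RT 45: heading 41 -> 356
Final: pos=(3.722,-7.181), heading=356, 19 segment(s) drawn

Segment lengths:
  seg 1: (3,-9) -> (-6.475,-18.475), length = 13.4
  seg 2: (-6.475,-18.475) -> (-3.718,-15.718), length = 3.9
  seg 3: (-3.718,-15.718) -> (4.556,-7.444), length = 11.7
  seg 4: (4.556,-7.444) -> (-5.767,-15.51), length = 13.1
  seg 5: (-5.767,-15.51) -> (-17.334,-9.359), length = 13.1
  seg 6: (-17.334,-9.359) -> (-16.42,3.709), length = 13.1
  seg 7: (-16.42,3.709) -> (-4.11,8.189), length = 13.1
  seg 8: (-4.11,8.189) -> (-11.994,18.651), length = 13.1
  seg 9: (-11.994,18.651) -> (-5.643,30.109), length = 13.1
  seg 10: (-5.643,30.109) -> (7.407,28.967), length = 13.1
  seg 11: (7.407,28.967) -> (11.672,16.581), length = 13.1
  seg 12: (11.672,16.581) -> (22.27,24.281), length = 13.1
  seg 13: (22.27,24.281) -> (33.615,17.731), length = 13.1
  seg 14: (33.615,17.731) -> (32.246,4.702), length = 13.1
  seg 15: (32.246,4.702) -> (19.787,0.654), length = 13.1
  seg 16: (19.787,0.654) -> (27.301,-10.077), length = 13.1
  seg 17: (27.301,-10.077) -> (20.554,-21.305), length = 13.1
  seg 18: (20.554,-21.305) -> (7.552,-19.709), length = 13.1
  seg 19: (7.552,-19.709) -> (3.722,-7.181), length = 13.1
Total = 238.6

Answer: 238.6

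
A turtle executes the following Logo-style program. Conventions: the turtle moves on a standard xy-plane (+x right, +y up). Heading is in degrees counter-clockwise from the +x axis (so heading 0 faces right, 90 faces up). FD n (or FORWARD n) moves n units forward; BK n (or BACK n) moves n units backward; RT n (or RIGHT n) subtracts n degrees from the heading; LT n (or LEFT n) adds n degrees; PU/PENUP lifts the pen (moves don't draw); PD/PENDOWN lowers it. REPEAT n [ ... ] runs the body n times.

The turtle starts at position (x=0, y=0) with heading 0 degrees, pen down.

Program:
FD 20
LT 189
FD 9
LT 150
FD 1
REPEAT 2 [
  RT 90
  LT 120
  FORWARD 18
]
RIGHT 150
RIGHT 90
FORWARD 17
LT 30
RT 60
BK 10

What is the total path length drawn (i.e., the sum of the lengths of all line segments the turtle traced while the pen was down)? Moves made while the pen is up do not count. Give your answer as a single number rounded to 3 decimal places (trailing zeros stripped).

Executing turtle program step by step:
Start: pos=(0,0), heading=0, pen down
FD 20: (0,0) -> (20,0) [heading=0, draw]
LT 189: heading 0 -> 189
FD 9: (20,0) -> (11.111,-1.408) [heading=189, draw]
LT 150: heading 189 -> 339
FD 1: (11.111,-1.408) -> (12.044,-1.766) [heading=339, draw]
REPEAT 2 [
  -- iteration 1/2 --
  RT 90: heading 339 -> 249
  LT 120: heading 249 -> 9
  FD 18: (12.044,-1.766) -> (29.823,1.05) [heading=9, draw]
  -- iteration 2/2 --
  RT 90: heading 9 -> 279
  LT 120: heading 279 -> 39
  FD 18: (29.823,1.05) -> (43.811,12.377) [heading=39, draw]
]
RT 150: heading 39 -> 249
RT 90: heading 249 -> 159
FD 17: (43.811,12.377) -> (27.941,18.47) [heading=159, draw]
LT 30: heading 159 -> 189
RT 60: heading 189 -> 129
BK 10: (27.941,18.47) -> (34.234,10.698) [heading=129, draw]
Final: pos=(34.234,10.698), heading=129, 7 segment(s) drawn

Segment lengths:
  seg 1: (0,0) -> (20,0), length = 20
  seg 2: (20,0) -> (11.111,-1.408), length = 9
  seg 3: (11.111,-1.408) -> (12.044,-1.766), length = 1
  seg 4: (12.044,-1.766) -> (29.823,1.05), length = 18
  seg 5: (29.823,1.05) -> (43.811,12.377), length = 18
  seg 6: (43.811,12.377) -> (27.941,18.47), length = 17
  seg 7: (27.941,18.47) -> (34.234,10.698), length = 10
Total = 93

Answer: 93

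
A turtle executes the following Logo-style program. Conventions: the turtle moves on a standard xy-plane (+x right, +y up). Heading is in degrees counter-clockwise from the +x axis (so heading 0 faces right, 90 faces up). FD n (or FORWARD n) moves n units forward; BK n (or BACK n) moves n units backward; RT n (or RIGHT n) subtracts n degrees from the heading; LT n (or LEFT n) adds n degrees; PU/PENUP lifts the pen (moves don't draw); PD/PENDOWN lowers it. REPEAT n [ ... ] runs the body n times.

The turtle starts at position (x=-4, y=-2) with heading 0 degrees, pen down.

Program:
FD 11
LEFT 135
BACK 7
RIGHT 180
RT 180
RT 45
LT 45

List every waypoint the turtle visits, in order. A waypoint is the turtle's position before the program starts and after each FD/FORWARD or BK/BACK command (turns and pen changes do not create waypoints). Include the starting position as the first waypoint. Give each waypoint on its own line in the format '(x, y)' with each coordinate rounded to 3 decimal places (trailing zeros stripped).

Executing turtle program step by step:
Start: pos=(-4,-2), heading=0, pen down
FD 11: (-4,-2) -> (7,-2) [heading=0, draw]
LT 135: heading 0 -> 135
BK 7: (7,-2) -> (11.95,-6.95) [heading=135, draw]
RT 180: heading 135 -> 315
RT 180: heading 315 -> 135
RT 45: heading 135 -> 90
LT 45: heading 90 -> 135
Final: pos=(11.95,-6.95), heading=135, 2 segment(s) drawn
Waypoints (3 total):
(-4, -2)
(7, -2)
(11.95, -6.95)

Answer: (-4, -2)
(7, -2)
(11.95, -6.95)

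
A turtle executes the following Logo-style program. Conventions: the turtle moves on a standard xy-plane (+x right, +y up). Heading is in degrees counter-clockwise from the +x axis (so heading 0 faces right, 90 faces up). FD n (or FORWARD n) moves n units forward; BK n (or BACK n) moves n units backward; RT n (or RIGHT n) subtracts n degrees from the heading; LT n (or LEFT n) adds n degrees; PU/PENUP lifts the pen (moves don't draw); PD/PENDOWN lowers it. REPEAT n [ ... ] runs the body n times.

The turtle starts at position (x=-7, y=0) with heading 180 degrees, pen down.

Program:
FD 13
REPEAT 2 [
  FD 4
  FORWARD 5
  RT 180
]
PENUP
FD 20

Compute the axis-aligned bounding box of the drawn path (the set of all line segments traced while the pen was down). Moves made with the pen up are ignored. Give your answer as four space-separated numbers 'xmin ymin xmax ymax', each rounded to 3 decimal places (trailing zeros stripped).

Answer: -29 0 -7 0

Derivation:
Executing turtle program step by step:
Start: pos=(-7,0), heading=180, pen down
FD 13: (-7,0) -> (-20,0) [heading=180, draw]
REPEAT 2 [
  -- iteration 1/2 --
  FD 4: (-20,0) -> (-24,0) [heading=180, draw]
  FD 5: (-24,0) -> (-29,0) [heading=180, draw]
  RT 180: heading 180 -> 0
  -- iteration 2/2 --
  FD 4: (-29,0) -> (-25,0) [heading=0, draw]
  FD 5: (-25,0) -> (-20,0) [heading=0, draw]
  RT 180: heading 0 -> 180
]
PU: pen up
FD 20: (-20,0) -> (-40,0) [heading=180, move]
Final: pos=(-40,0), heading=180, 5 segment(s) drawn

Segment endpoints: x in {-29, -25, -24, -20, -7}, y in {0, 0, 0, 0}
xmin=-29, ymin=0, xmax=-7, ymax=0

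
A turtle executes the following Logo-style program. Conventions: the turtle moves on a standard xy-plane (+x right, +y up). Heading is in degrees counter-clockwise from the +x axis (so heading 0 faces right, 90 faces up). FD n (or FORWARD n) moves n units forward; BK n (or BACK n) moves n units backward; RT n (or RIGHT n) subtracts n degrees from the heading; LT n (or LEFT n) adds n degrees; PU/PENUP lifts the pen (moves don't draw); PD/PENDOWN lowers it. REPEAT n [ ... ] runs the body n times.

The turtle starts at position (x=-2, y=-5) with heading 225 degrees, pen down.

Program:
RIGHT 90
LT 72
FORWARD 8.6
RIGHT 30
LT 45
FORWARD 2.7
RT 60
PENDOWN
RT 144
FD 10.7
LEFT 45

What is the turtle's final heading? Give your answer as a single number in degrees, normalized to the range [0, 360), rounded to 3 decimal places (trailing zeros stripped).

Answer: 63

Derivation:
Executing turtle program step by step:
Start: pos=(-2,-5), heading=225, pen down
RT 90: heading 225 -> 135
LT 72: heading 135 -> 207
FD 8.6: (-2,-5) -> (-9.663,-8.904) [heading=207, draw]
RT 30: heading 207 -> 177
LT 45: heading 177 -> 222
FD 2.7: (-9.663,-8.904) -> (-11.669,-10.711) [heading=222, draw]
RT 60: heading 222 -> 162
PD: pen down
RT 144: heading 162 -> 18
FD 10.7: (-11.669,-10.711) -> (-1.493,-7.404) [heading=18, draw]
LT 45: heading 18 -> 63
Final: pos=(-1.493,-7.404), heading=63, 3 segment(s) drawn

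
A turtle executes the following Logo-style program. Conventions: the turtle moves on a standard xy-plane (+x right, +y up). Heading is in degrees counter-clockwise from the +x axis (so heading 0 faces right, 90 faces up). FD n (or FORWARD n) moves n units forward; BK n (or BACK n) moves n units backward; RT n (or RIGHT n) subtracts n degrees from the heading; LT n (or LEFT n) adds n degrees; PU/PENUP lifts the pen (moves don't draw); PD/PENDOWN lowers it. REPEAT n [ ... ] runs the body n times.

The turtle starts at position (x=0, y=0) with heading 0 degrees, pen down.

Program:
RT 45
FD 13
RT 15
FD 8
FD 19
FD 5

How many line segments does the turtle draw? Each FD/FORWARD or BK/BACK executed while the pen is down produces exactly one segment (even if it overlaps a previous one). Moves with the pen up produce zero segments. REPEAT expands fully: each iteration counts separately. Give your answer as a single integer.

Executing turtle program step by step:
Start: pos=(0,0), heading=0, pen down
RT 45: heading 0 -> 315
FD 13: (0,0) -> (9.192,-9.192) [heading=315, draw]
RT 15: heading 315 -> 300
FD 8: (9.192,-9.192) -> (13.192,-16.121) [heading=300, draw]
FD 19: (13.192,-16.121) -> (22.692,-32.575) [heading=300, draw]
FD 5: (22.692,-32.575) -> (25.192,-36.905) [heading=300, draw]
Final: pos=(25.192,-36.905), heading=300, 4 segment(s) drawn
Segments drawn: 4

Answer: 4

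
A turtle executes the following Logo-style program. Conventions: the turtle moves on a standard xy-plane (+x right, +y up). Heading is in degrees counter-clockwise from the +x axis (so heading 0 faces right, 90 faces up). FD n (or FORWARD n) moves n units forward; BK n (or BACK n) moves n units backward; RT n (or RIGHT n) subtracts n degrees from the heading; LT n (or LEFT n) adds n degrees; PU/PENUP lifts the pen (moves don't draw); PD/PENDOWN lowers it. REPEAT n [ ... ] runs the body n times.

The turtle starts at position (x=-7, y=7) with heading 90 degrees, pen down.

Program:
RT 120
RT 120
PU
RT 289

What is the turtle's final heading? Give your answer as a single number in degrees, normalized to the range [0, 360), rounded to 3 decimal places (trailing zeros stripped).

Executing turtle program step by step:
Start: pos=(-7,7), heading=90, pen down
RT 120: heading 90 -> 330
RT 120: heading 330 -> 210
PU: pen up
RT 289: heading 210 -> 281
Final: pos=(-7,7), heading=281, 0 segment(s) drawn

Answer: 281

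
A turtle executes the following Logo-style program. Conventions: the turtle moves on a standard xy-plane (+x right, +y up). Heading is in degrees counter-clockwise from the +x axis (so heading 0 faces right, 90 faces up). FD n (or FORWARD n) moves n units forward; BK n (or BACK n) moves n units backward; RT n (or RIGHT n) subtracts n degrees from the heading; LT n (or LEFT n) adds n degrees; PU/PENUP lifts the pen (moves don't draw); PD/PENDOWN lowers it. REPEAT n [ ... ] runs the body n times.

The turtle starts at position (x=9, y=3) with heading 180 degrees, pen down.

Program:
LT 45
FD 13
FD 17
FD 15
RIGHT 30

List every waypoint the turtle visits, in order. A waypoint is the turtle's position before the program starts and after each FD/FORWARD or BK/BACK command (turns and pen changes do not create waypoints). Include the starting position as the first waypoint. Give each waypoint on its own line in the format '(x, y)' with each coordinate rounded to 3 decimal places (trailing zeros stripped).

Answer: (9, 3)
(-0.192, -6.192)
(-12.213, -18.213)
(-22.82, -28.82)

Derivation:
Executing turtle program step by step:
Start: pos=(9,3), heading=180, pen down
LT 45: heading 180 -> 225
FD 13: (9,3) -> (-0.192,-6.192) [heading=225, draw]
FD 17: (-0.192,-6.192) -> (-12.213,-18.213) [heading=225, draw]
FD 15: (-12.213,-18.213) -> (-22.82,-28.82) [heading=225, draw]
RT 30: heading 225 -> 195
Final: pos=(-22.82,-28.82), heading=195, 3 segment(s) drawn
Waypoints (4 total):
(9, 3)
(-0.192, -6.192)
(-12.213, -18.213)
(-22.82, -28.82)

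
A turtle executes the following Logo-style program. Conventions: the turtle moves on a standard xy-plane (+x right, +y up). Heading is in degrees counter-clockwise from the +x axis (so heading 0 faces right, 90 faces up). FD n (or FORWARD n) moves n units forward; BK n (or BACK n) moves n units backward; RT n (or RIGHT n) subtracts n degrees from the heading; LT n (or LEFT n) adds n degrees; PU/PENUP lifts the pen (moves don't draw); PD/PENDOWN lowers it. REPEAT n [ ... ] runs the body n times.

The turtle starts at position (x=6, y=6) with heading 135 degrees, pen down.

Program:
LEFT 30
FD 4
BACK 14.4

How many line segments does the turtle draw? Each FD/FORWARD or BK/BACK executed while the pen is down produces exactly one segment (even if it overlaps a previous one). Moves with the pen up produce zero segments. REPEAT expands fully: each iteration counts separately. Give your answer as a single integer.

Answer: 2

Derivation:
Executing turtle program step by step:
Start: pos=(6,6), heading=135, pen down
LT 30: heading 135 -> 165
FD 4: (6,6) -> (2.136,7.035) [heading=165, draw]
BK 14.4: (2.136,7.035) -> (16.046,3.308) [heading=165, draw]
Final: pos=(16.046,3.308), heading=165, 2 segment(s) drawn
Segments drawn: 2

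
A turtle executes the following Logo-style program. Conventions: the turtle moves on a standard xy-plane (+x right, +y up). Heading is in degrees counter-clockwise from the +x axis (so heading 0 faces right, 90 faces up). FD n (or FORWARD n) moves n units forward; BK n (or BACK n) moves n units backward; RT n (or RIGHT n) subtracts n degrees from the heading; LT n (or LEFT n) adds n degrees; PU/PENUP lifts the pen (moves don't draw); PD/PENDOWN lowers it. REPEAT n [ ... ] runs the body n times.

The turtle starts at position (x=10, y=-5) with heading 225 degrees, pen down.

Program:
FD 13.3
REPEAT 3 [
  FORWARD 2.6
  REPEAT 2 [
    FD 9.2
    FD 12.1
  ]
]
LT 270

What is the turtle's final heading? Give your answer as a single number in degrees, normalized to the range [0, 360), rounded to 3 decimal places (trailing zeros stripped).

Executing turtle program step by step:
Start: pos=(10,-5), heading=225, pen down
FD 13.3: (10,-5) -> (0.595,-14.405) [heading=225, draw]
REPEAT 3 [
  -- iteration 1/3 --
  FD 2.6: (0.595,-14.405) -> (-1.243,-16.243) [heading=225, draw]
  REPEAT 2 [
    -- iteration 1/2 --
    FD 9.2: (-1.243,-16.243) -> (-7.748,-22.748) [heading=225, draw]
    FD 12.1: (-7.748,-22.748) -> (-16.304,-31.304) [heading=225, draw]
    -- iteration 2/2 --
    FD 9.2: (-16.304,-31.304) -> (-22.81,-37.81) [heading=225, draw]
    FD 12.1: (-22.81,-37.81) -> (-31.366,-46.366) [heading=225, draw]
  ]
  -- iteration 2/3 --
  FD 2.6: (-31.366,-46.366) -> (-33.204,-48.204) [heading=225, draw]
  REPEAT 2 [
    -- iteration 1/2 --
    FD 9.2: (-33.204,-48.204) -> (-39.71,-54.71) [heading=225, draw]
    FD 12.1: (-39.71,-54.71) -> (-48.266,-63.266) [heading=225, draw]
    -- iteration 2/2 --
    FD 9.2: (-48.266,-63.266) -> (-54.771,-69.771) [heading=225, draw]
    FD 12.1: (-54.771,-69.771) -> (-63.327,-78.327) [heading=225, draw]
  ]
  -- iteration 3/3 --
  FD 2.6: (-63.327,-78.327) -> (-65.165,-80.165) [heading=225, draw]
  REPEAT 2 [
    -- iteration 1/2 --
    FD 9.2: (-65.165,-80.165) -> (-71.671,-86.671) [heading=225, draw]
    FD 12.1: (-71.671,-86.671) -> (-80.227,-95.227) [heading=225, draw]
    -- iteration 2/2 --
    FD 9.2: (-80.227,-95.227) -> (-86.732,-101.732) [heading=225, draw]
    FD 12.1: (-86.732,-101.732) -> (-95.288,-110.288) [heading=225, draw]
  ]
]
LT 270: heading 225 -> 135
Final: pos=(-95.288,-110.288), heading=135, 16 segment(s) drawn

Answer: 135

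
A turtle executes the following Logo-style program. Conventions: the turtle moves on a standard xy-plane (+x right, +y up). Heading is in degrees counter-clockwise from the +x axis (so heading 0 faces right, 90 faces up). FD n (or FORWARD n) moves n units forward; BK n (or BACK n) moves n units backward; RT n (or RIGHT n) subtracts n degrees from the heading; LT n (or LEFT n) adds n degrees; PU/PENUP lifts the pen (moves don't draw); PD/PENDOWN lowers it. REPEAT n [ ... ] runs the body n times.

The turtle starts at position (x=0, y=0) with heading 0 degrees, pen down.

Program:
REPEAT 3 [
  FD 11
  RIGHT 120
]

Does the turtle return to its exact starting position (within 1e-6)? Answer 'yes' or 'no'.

Executing turtle program step by step:
Start: pos=(0,0), heading=0, pen down
REPEAT 3 [
  -- iteration 1/3 --
  FD 11: (0,0) -> (11,0) [heading=0, draw]
  RT 120: heading 0 -> 240
  -- iteration 2/3 --
  FD 11: (11,0) -> (5.5,-9.526) [heading=240, draw]
  RT 120: heading 240 -> 120
  -- iteration 3/3 --
  FD 11: (5.5,-9.526) -> (0,0) [heading=120, draw]
  RT 120: heading 120 -> 0
]
Final: pos=(0,0), heading=0, 3 segment(s) drawn

Start position: (0, 0)
Final position: (0, 0)
Distance = 0; < 1e-6 -> CLOSED

Answer: yes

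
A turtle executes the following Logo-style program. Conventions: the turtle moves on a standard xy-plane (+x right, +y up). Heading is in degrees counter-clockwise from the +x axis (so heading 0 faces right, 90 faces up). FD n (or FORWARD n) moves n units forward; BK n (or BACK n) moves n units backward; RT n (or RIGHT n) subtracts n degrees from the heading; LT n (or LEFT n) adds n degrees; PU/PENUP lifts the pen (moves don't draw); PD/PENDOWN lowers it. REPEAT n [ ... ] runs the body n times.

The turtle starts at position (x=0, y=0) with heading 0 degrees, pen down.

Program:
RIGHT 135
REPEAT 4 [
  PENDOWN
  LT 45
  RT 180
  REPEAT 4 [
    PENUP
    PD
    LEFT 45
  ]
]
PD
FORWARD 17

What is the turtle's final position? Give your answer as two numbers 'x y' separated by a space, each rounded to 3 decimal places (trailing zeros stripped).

Answer: 12.021 12.021

Derivation:
Executing turtle program step by step:
Start: pos=(0,0), heading=0, pen down
RT 135: heading 0 -> 225
REPEAT 4 [
  -- iteration 1/4 --
  PD: pen down
  LT 45: heading 225 -> 270
  RT 180: heading 270 -> 90
  REPEAT 4 [
    -- iteration 1/4 --
    PU: pen up
    PD: pen down
    LT 45: heading 90 -> 135
    -- iteration 2/4 --
    PU: pen up
    PD: pen down
    LT 45: heading 135 -> 180
    -- iteration 3/4 --
    PU: pen up
    PD: pen down
    LT 45: heading 180 -> 225
    -- iteration 4/4 --
    PU: pen up
    PD: pen down
    LT 45: heading 225 -> 270
  ]
  -- iteration 2/4 --
  PD: pen down
  LT 45: heading 270 -> 315
  RT 180: heading 315 -> 135
  REPEAT 4 [
    -- iteration 1/4 --
    PU: pen up
    PD: pen down
    LT 45: heading 135 -> 180
    -- iteration 2/4 --
    PU: pen up
    PD: pen down
    LT 45: heading 180 -> 225
    -- iteration 3/4 --
    PU: pen up
    PD: pen down
    LT 45: heading 225 -> 270
    -- iteration 4/4 --
    PU: pen up
    PD: pen down
    LT 45: heading 270 -> 315
  ]
  -- iteration 3/4 --
  PD: pen down
  LT 45: heading 315 -> 0
  RT 180: heading 0 -> 180
  REPEAT 4 [
    -- iteration 1/4 --
    PU: pen up
    PD: pen down
    LT 45: heading 180 -> 225
    -- iteration 2/4 --
    PU: pen up
    PD: pen down
    LT 45: heading 225 -> 270
    -- iteration 3/4 --
    PU: pen up
    PD: pen down
    LT 45: heading 270 -> 315
    -- iteration 4/4 --
    PU: pen up
    PD: pen down
    LT 45: heading 315 -> 0
  ]
  -- iteration 4/4 --
  PD: pen down
  LT 45: heading 0 -> 45
  RT 180: heading 45 -> 225
  REPEAT 4 [
    -- iteration 1/4 --
    PU: pen up
    PD: pen down
    LT 45: heading 225 -> 270
    -- iteration 2/4 --
    PU: pen up
    PD: pen down
    LT 45: heading 270 -> 315
    -- iteration 3/4 --
    PU: pen up
    PD: pen down
    LT 45: heading 315 -> 0
    -- iteration 4/4 --
    PU: pen up
    PD: pen down
    LT 45: heading 0 -> 45
  ]
]
PD: pen down
FD 17: (0,0) -> (12.021,12.021) [heading=45, draw]
Final: pos=(12.021,12.021), heading=45, 1 segment(s) drawn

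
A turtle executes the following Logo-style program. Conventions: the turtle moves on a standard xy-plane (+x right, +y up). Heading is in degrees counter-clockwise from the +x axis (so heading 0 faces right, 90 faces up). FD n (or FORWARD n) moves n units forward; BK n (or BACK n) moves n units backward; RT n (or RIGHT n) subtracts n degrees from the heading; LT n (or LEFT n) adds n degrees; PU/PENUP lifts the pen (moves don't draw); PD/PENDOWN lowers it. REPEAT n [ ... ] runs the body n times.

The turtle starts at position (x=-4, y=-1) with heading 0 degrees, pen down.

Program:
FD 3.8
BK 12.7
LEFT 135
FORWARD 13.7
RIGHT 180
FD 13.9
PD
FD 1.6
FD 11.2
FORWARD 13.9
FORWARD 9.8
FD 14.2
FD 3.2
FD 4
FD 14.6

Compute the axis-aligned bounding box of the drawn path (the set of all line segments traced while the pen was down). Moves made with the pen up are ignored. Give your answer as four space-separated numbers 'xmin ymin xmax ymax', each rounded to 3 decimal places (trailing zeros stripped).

Answer: -22.587 -52.407 38.507 8.687

Derivation:
Executing turtle program step by step:
Start: pos=(-4,-1), heading=0, pen down
FD 3.8: (-4,-1) -> (-0.2,-1) [heading=0, draw]
BK 12.7: (-0.2,-1) -> (-12.9,-1) [heading=0, draw]
LT 135: heading 0 -> 135
FD 13.7: (-12.9,-1) -> (-22.587,8.687) [heading=135, draw]
RT 180: heading 135 -> 315
FD 13.9: (-22.587,8.687) -> (-12.759,-1.141) [heading=315, draw]
PD: pen down
FD 1.6: (-12.759,-1.141) -> (-11.627,-2.273) [heading=315, draw]
FD 11.2: (-11.627,-2.273) -> (-3.708,-10.192) [heading=315, draw]
FD 13.9: (-3.708,-10.192) -> (6.121,-20.021) [heading=315, draw]
FD 9.8: (6.121,-20.021) -> (13.051,-26.951) [heading=315, draw]
FD 14.2: (13.051,-26.951) -> (23.092,-36.992) [heading=315, draw]
FD 3.2: (23.092,-36.992) -> (25.354,-39.254) [heading=315, draw]
FD 4: (25.354,-39.254) -> (28.183,-42.083) [heading=315, draw]
FD 14.6: (28.183,-42.083) -> (38.507,-52.407) [heading=315, draw]
Final: pos=(38.507,-52.407), heading=315, 12 segment(s) drawn

Segment endpoints: x in {-22.587, -12.9, -12.759, -11.627, -4, -3.708, -0.2, 6.121, 13.051, 23.092, 25.354, 28.183, 38.507}, y in {-52.407, -42.083, -39.254, -36.992, -26.951, -20.021, -10.192, -2.273, -1.141, -1, 8.687}
xmin=-22.587, ymin=-52.407, xmax=38.507, ymax=8.687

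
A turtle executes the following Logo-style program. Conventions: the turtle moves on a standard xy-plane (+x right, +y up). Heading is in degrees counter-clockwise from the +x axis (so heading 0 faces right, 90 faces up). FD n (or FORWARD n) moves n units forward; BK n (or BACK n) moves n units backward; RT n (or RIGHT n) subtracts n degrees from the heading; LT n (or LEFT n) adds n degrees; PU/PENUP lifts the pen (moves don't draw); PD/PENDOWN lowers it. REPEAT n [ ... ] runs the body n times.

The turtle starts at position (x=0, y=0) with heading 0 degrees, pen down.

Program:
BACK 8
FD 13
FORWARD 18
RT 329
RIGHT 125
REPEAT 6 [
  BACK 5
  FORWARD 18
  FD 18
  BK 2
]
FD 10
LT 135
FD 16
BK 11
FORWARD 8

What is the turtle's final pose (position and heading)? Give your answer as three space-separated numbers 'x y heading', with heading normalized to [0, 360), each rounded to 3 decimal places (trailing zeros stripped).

Executing turtle program step by step:
Start: pos=(0,0), heading=0, pen down
BK 8: (0,0) -> (-8,0) [heading=0, draw]
FD 13: (-8,0) -> (5,0) [heading=0, draw]
FD 18: (5,0) -> (23,0) [heading=0, draw]
RT 329: heading 0 -> 31
RT 125: heading 31 -> 266
REPEAT 6 [
  -- iteration 1/6 --
  BK 5: (23,0) -> (23.349,4.988) [heading=266, draw]
  FD 18: (23.349,4.988) -> (22.093,-12.968) [heading=266, draw]
  FD 18: (22.093,-12.968) -> (20.838,-30.924) [heading=266, draw]
  BK 2: (20.838,-30.924) -> (20.977,-28.929) [heading=266, draw]
  -- iteration 2/6 --
  BK 5: (20.977,-28.929) -> (21.326,-23.942) [heading=266, draw]
  FD 18: (21.326,-23.942) -> (20.07,-41.898) [heading=266, draw]
  FD 18: (20.07,-41.898) -> (18.815,-59.854) [heading=266, draw]
  BK 2: (18.815,-59.854) -> (18.954,-57.859) [heading=266, draw]
  -- iteration 3/6 --
  BK 5: (18.954,-57.859) -> (19.303,-52.871) [heading=266, draw]
  FD 18: (19.303,-52.871) -> (18.047,-70.827) [heading=266, draw]
  FD 18: (18.047,-70.827) -> (16.792,-88.783) [heading=266, draw]
  BK 2: (16.792,-88.783) -> (16.931,-86.788) [heading=266, draw]
  -- iteration 4/6 --
  BK 5: (16.931,-86.788) -> (17.28,-81.8) [heading=266, draw]
  FD 18: (17.28,-81.8) -> (16.024,-99.756) [heading=266, draw]
  FD 18: (16.024,-99.756) -> (14.769,-117.713) [heading=266, draw]
  BK 2: (14.769,-117.713) -> (14.908,-115.717) [heading=266, draw]
  -- iteration 5/6 --
  BK 5: (14.908,-115.717) -> (15.257,-110.73) [heading=266, draw]
  FD 18: (15.257,-110.73) -> (14.001,-128.686) [heading=266, draw]
  FD 18: (14.001,-128.686) -> (12.746,-146.642) [heading=266, draw]
  BK 2: (12.746,-146.642) -> (12.885,-144.647) [heading=266, draw]
  -- iteration 6/6 --
  BK 5: (12.885,-144.647) -> (13.234,-139.659) [heading=266, draw]
  FD 18: (13.234,-139.659) -> (11.978,-157.615) [heading=266, draw]
  FD 18: (11.978,-157.615) -> (10.723,-175.571) [heading=266, draw]
  BK 2: (10.723,-175.571) -> (10.862,-173.576) [heading=266, draw]
]
FD 10: (10.862,-173.576) -> (10.165,-183.552) [heading=266, draw]
LT 135: heading 266 -> 41
FD 16: (10.165,-183.552) -> (22.24,-173.055) [heading=41, draw]
BK 11: (22.24,-173.055) -> (13.938,-180.271) [heading=41, draw]
FD 8: (13.938,-180.271) -> (19.976,-175.023) [heading=41, draw]
Final: pos=(19.976,-175.023), heading=41, 31 segment(s) drawn

Answer: 19.976 -175.023 41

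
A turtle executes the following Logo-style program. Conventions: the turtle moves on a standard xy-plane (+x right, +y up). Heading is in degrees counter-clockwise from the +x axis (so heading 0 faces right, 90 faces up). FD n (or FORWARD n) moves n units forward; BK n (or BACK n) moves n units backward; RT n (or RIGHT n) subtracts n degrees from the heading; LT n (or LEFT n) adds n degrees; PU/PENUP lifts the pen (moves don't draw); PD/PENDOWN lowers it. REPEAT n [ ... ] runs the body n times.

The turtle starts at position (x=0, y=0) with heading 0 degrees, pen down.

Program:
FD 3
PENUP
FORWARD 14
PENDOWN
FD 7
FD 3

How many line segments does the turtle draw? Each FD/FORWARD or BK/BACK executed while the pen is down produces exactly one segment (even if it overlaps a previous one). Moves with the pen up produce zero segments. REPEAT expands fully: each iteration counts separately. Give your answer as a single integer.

Answer: 3

Derivation:
Executing turtle program step by step:
Start: pos=(0,0), heading=0, pen down
FD 3: (0,0) -> (3,0) [heading=0, draw]
PU: pen up
FD 14: (3,0) -> (17,0) [heading=0, move]
PD: pen down
FD 7: (17,0) -> (24,0) [heading=0, draw]
FD 3: (24,0) -> (27,0) [heading=0, draw]
Final: pos=(27,0), heading=0, 3 segment(s) drawn
Segments drawn: 3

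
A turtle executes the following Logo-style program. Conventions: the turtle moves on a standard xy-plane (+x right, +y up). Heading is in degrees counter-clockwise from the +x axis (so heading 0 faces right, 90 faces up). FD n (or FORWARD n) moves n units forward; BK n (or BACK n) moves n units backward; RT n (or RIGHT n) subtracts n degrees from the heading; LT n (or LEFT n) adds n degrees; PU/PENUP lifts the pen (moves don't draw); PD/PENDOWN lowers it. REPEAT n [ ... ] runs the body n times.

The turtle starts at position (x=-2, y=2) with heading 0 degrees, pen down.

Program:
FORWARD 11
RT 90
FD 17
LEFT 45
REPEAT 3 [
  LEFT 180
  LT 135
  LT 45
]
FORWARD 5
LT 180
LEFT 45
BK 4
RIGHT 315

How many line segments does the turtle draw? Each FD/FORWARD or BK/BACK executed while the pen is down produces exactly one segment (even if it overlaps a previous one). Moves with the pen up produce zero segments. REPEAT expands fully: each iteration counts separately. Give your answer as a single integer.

Executing turtle program step by step:
Start: pos=(-2,2), heading=0, pen down
FD 11: (-2,2) -> (9,2) [heading=0, draw]
RT 90: heading 0 -> 270
FD 17: (9,2) -> (9,-15) [heading=270, draw]
LT 45: heading 270 -> 315
REPEAT 3 [
  -- iteration 1/3 --
  LT 180: heading 315 -> 135
  LT 135: heading 135 -> 270
  LT 45: heading 270 -> 315
  -- iteration 2/3 --
  LT 180: heading 315 -> 135
  LT 135: heading 135 -> 270
  LT 45: heading 270 -> 315
  -- iteration 3/3 --
  LT 180: heading 315 -> 135
  LT 135: heading 135 -> 270
  LT 45: heading 270 -> 315
]
FD 5: (9,-15) -> (12.536,-18.536) [heading=315, draw]
LT 180: heading 315 -> 135
LT 45: heading 135 -> 180
BK 4: (12.536,-18.536) -> (16.536,-18.536) [heading=180, draw]
RT 315: heading 180 -> 225
Final: pos=(16.536,-18.536), heading=225, 4 segment(s) drawn
Segments drawn: 4

Answer: 4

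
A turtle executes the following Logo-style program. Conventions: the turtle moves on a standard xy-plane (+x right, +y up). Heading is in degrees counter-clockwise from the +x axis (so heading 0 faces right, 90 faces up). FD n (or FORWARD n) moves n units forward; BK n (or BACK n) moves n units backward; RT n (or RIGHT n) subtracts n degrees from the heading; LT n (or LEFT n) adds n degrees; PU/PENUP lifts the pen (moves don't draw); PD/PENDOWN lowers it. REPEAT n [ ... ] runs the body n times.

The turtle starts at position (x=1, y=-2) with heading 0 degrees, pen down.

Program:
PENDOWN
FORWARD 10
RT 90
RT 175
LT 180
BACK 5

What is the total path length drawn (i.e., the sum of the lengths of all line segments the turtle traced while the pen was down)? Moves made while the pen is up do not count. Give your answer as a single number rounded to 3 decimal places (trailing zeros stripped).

Executing turtle program step by step:
Start: pos=(1,-2), heading=0, pen down
PD: pen down
FD 10: (1,-2) -> (11,-2) [heading=0, draw]
RT 90: heading 0 -> 270
RT 175: heading 270 -> 95
LT 180: heading 95 -> 275
BK 5: (11,-2) -> (10.564,2.981) [heading=275, draw]
Final: pos=(10.564,2.981), heading=275, 2 segment(s) drawn

Segment lengths:
  seg 1: (1,-2) -> (11,-2), length = 10
  seg 2: (11,-2) -> (10.564,2.981), length = 5
Total = 15

Answer: 15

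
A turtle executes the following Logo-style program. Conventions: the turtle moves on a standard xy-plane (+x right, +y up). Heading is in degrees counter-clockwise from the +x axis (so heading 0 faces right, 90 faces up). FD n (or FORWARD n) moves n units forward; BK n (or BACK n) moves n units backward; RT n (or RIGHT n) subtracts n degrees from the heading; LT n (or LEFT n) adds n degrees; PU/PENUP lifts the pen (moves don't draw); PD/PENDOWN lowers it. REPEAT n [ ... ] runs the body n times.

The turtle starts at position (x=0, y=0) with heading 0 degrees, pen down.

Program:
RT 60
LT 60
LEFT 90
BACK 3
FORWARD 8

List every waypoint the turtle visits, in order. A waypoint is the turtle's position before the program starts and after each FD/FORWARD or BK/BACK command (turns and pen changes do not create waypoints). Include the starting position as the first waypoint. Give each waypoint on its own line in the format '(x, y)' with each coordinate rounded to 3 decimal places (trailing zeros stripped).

Answer: (0, 0)
(0, -3)
(0, 5)

Derivation:
Executing turtle program step by step:
Start: pos=(0,0), heading=0, pen down
RT 60: heading 0 -> 300
LT 60: heading 300 -> 0
LT 90: heading 0 -> 90
BK 3: (0,0) -> (0,-3) [heading=90, draw]
FD 8: (0,-3) -> (0,5) [heading=90, draw]
Final: pos=(0,5), heading=90, 2 segment(s) drawn
Waypoints (3 total):
(0, 0)
(0, -3)
(0, 5)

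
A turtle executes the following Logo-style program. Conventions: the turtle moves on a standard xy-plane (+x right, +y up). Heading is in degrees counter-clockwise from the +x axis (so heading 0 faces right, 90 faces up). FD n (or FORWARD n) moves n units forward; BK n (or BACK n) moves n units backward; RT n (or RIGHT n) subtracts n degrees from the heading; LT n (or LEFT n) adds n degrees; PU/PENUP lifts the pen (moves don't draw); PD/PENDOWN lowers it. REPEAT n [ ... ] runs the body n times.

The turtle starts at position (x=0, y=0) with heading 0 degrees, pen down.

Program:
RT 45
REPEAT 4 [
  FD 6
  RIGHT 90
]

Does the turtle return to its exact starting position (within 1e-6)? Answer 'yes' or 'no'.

Answer: yes

Derivation:
Executing turtle program step by step:
Start: pos=(0,0), heading=0, pen down
RT 45: heading 0 -> 315
REPEAT 4 [
  -- iteration 1/4 --
  FD 6: (0,0) -> (4.243,-4.243) [heading=315, draw]
  RT 90: heading 315 -> 225
  -- iteration 2/4 --
  FD 6: (4.243,-4.243) -> (0,-8.485) [heading=225, draw]
  RT 90: heading 225 -> 135
  -- iteration 3/4 --
  FD 6: (0,-8.485) -> (-4.243,-4.243) [heading=135, draw]
  RT 90: heading 135 -> 45
  -- iteration 4/4 --
  FD 6: (-4.243,-4.243) -> (0,0) [heading=45, draw]
  RT 90: heading 45 -> 315
]
Final: pos=(0,0), heading=315, 4 segment(s) drawn

Start position: (0, 0)
Final position: (0, 0)
Distance = 0; < 1e-6 -> CLOSED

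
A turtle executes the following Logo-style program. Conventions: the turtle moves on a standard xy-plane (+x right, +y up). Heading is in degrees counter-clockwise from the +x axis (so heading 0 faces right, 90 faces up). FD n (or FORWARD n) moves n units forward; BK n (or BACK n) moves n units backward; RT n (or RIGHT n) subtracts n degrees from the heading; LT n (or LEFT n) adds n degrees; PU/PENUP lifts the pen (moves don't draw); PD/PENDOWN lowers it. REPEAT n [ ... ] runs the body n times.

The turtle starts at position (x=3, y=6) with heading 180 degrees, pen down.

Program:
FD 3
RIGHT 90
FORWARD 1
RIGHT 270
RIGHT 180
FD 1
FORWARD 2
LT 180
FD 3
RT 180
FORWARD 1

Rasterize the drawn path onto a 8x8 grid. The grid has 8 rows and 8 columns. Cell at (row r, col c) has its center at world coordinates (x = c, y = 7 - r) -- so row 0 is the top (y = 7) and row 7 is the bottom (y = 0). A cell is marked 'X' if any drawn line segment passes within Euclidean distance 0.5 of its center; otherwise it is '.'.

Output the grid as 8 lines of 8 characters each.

Answer: XXXX....
XXXX....
........
........
........
........
........
........

Derivation:
Segment 0: (3,6) -> (0,6)
Segment 1: (0,6) -> (0,7)
Segment 2: (0,7) -> (1,7)
Segment 3: (1,7) -> (3,7)
Segment 4: (3,7) -> (0,7)
Segment 5: (0,7) -> (1,7)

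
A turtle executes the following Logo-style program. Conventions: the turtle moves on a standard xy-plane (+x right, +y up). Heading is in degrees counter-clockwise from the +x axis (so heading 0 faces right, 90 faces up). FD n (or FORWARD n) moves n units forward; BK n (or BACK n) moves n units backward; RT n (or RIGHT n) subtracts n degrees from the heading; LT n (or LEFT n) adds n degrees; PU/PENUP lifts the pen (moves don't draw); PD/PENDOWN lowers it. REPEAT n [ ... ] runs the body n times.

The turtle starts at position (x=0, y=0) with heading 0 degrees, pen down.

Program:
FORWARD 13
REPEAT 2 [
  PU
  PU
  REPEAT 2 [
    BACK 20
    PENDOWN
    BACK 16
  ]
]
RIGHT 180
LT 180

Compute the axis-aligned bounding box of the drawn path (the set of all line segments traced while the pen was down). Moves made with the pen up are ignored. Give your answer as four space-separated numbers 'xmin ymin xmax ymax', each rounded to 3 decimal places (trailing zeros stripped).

Executing turtle program step by step:
Start: pos=(0,0), heading=0, pen down
FD 13: (0,0) -> (13,0) [heading=0, draw]
REPEAT 2 [
  -- iteration 1/2 --
  PU: pen up
  PU: pen up
  REPEAT 2 [
    -- iteration 1/2 --
    BK 20: (13,0) -> (-7,0) [heading=0, move]
    PD: pen down
    BK 16: (-7,0) -> (-23,0) [heading=0, draw]
    -- iteration 2/2 --
    BK 20: (-23,0) -> (-43,0) [heading=0, draw]
    PD: pen down
    BK 16: (-43,0) -> (-59,0) [heading=0, draw]
  ]
  -- iteration 2/2 --
  PU: pen up
  PU: pen up
  REPEAT 2 [
    -- iteration 1/2 --
    BK 20: (-59,0) -> (-79,0) [heading=0, move]
    PD: pen down
    BK 16: (-79,0) -> (-95,0) [heading=0, draw]
    -- iteration 2/2 --
    BK 20: (-95,0) -> (-115,0) [heading=0, draw]
    PD: pen down
    BK 16: (-115,0) -> (-131,0) [heading=0, draw]
  ]
]
RT 180: heading 0 -> 180
LT 180: heading 180 -> 0
Final: pos=(-131,0), heading=0, 7 segment(s) drawn

Segment endpoints: x in {-131, -115, -95, -79, -59, -43, -23, -7, 0, 13}, y in {0}
xmin=-131, ymin=0, xmax=13, ymax=0

Answer: -131 0 13 0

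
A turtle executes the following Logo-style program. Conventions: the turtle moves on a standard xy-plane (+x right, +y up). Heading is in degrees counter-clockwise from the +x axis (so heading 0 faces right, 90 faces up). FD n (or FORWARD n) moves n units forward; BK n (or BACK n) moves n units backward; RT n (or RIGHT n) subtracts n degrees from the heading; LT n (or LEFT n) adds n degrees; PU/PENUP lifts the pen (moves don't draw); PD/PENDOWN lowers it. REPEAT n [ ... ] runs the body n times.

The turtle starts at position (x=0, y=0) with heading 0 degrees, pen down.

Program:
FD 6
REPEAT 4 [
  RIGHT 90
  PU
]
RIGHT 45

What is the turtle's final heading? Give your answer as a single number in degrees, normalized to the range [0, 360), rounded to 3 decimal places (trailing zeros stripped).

Executing turtle program step by step:
Start: pos=(0,0), heading=0, pen down
FD 6: (0,0) -> (6,0) [heading=0, draw]
REPEAT 4 [
  -- iteration 1/4 --
  RT 90: heading 0 -> 270
  PU: pen up
  -- iteration 2/4 --
  RT 90: heading 270 -> 180
  PU: pen up
  -- iteration 3/4 --
  RT 90: heading 180 -> 90
  PU: pen up
  -- iteration 4/4 --
  RT 90: heading 90 -> 0
  PU: pen up
]
RT 45: heading 0 -> 315
Final: pos=(6,0), heading=315, 1 segment(s) drawn

Answer: 315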